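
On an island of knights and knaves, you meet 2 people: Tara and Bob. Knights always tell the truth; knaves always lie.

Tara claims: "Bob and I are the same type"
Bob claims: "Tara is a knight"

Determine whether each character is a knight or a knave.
Tara is a knight.
Bob is a knight.

Verification:
- Tara (knight) says "Bob and I are the same type" - this is TRUE because Tara is a knight and Bob is a knight.
- Bob (knight) says "Tara is a knight" - this is TRUE because Tara is a knight.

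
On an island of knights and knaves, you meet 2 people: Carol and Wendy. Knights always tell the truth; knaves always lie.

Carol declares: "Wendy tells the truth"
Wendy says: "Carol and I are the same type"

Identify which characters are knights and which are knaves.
Carol is a knight.
Wendy is a knight.

Verification:
- Carol (knight) says "Wendy tells the truth" - this is TRUE because Wendy is a knight.
- Wendy (knight) says "Carol and I are the same type" - this is TRUE because Wendy is a knight and Carol is a knight.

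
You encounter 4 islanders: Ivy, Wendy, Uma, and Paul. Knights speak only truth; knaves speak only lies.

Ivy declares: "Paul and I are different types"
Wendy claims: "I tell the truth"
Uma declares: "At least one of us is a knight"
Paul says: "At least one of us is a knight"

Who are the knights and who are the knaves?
Ivy is a knave.
Wendy is a knave.
Uma is a knave.
Paul is a knave.

Verification:
- Ivy (knave) says "Paul and I are different types" - this is FALSE (a lie) because Ivy is a knave and Paul is a knave.
- Wendy (knave) says "I tell the truth" - this is FALSE (a lie) because Wendy is a knave.
- Uma (knave) says "At least one of us is a knight" - this is FALSE (a lie) because no one is a knight.
- Paul (knave) says "At least one of us is a knight" - this is FALSE (a lie) because no one is a knight.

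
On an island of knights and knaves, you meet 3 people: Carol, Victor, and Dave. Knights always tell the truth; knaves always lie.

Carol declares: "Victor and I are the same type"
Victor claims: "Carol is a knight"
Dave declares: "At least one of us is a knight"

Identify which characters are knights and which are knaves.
Carol is a knight.
Victor is a knight.
Dave is a knight.

Verification:
- Carol (knight) says "Victor and I are the same type" - this is TRUE because Carol is a knight and Victor is a knight.
- Victor (knight) says "Carol is a knight" - this is TRUE because Carol is a knight.
- Dave (knight) says "At least one of us is a knight" - this is TRUE because Carol, Victor, and Dave are knights.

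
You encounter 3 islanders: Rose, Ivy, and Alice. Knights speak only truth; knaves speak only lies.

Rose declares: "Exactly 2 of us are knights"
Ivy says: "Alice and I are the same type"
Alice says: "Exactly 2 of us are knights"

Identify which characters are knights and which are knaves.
Rose is a knight.
Ivy is a knave.
Alice is a knight.

Verification:
- Rose (knight) says "Exactly 2 of us are knights" - this is TRUE because there are 2 knights.
- Ivy (knave) says "Alice and I are the same type" - this is FALSE (a lie) because Ivy is a knave and Alice is a knight.
- Alice (knight) says "Exactly 2 of us are knights" - this is TRUE because there are 2 knights.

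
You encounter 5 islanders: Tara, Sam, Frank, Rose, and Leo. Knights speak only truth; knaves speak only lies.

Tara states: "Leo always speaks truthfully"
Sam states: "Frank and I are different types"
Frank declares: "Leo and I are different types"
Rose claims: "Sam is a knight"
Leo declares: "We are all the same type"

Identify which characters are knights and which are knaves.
Tara is a knave.
Sam is a knight.
Frank is a knave.
Rose is a knight.
Leo is a knave.

Verification:
- Tara (knave) says "Leo always speaks truthfully" - this is FALSE (a lie) because Leo is a knave.
- Sam (knight) says "Frank and I are different types" - this is TRUE because Sam is a knight and Frank is a knave.
- Frank (knave) says "Leo and I are different types" - this is FALSE (a lie) because Frank is a knave and Leo is a knave.
- Rose (knight) says "Sam is a knight" - this is TRUE because Sam is a knight.
- Leo (knave) says "We are all the same type" - this is FALSE (a lie) because Sam and Rose are knights and Tara, Frank, and Leo are knaves.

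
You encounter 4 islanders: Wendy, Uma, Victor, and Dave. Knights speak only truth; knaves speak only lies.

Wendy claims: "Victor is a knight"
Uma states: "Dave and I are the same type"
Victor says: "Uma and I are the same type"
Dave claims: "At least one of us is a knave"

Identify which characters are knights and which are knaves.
Wendy is a knave.
Uma is a knight.
Victor is a knave.
Dave is a knight.

Verification:
- Wendy (knave) says "Victor is a knight" - this is FALSE (a lie) because Victor is a knave.
- Uma (knight) says "Dave and I are the same type" - this is TRUE because Uma is a knight and Dave is a knight.
- Victor (knave) says "Uma and I are the same type" - this is FALSE (a lie) because Victor is a knave and Uma is a knight.
- Dave (knight) says "At least one of us is a knave" - this is TRUE because Wendy and Victor are knaves.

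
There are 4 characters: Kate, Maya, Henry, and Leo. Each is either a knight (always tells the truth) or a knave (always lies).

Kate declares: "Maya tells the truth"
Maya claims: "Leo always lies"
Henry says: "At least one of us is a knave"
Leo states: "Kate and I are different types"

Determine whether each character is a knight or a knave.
Kate is a knave.
Maya is a knave.
Henry is a knight.
Leo is a knight.

Verification:
- Kate (knave) says "Maya tells the truth" - this is FALSE (a lie) because Maya is a knave.
- Maya (knave) says "Leo always lies" - this is FALSE (a lie) because Leo is a knight.
- Henry (knight) says "At least one of us is a knave" - this is TRUE because Kate and Maya are knaves.
- Leo (knight) says "Kate and I are different types" - this is TRUE because Leo is a knight and Kate is a knave.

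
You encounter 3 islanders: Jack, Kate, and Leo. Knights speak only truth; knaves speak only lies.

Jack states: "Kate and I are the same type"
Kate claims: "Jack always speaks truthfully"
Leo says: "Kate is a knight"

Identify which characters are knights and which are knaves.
Jack is a knight.
Kate is a knight.
Leo is a knight.

Verification:
- Jack (knight) says "Kate and I are the same type" - this is TRUE because Jack is a knight and Kate is a knight.
- Kate (knight) says "Jack always speaks truthfully" - this is TRUE because Jack is a knight.
- Leo (knight) says "Kate is a knight" - this is TRUE because Kate is a knight.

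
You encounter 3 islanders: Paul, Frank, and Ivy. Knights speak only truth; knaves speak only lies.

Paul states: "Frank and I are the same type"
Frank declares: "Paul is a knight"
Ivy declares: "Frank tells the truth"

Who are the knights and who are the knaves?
Paul is a knight.
Frank is a knight.
Ivy is a knight.

Verification:
- Paul (knight) says "Frank and I are the same type" - this is TRUE because Paul is a knight and Frank is a knight.
- Frank (knight) says "Paul is a knight" - this is TRUE because Paul is a knight.
- Ivy (knight) says "Frank tells the truth" - this is TRUE because Frank is a knight.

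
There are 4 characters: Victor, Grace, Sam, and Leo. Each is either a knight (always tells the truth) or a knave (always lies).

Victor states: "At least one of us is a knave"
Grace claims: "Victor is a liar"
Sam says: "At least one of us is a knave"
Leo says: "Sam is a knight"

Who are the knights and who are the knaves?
Victor is a knight.
Grace is a knave.
Sam is a knight.
Leo is a knight.

Verification:
- Victor (knight) says "At least one of us is a knave" - this is TRUE because Grace is a knave.
- Grace (knave) says "Victor is a liar" - this is FALSE (a lie) because Victor is a knight.
- Sam (knight) says "At least one of us is a knave" - this is TRUE because Grace is a knave.
- Leo (knight) says "Sam is a knight" - this is TRUE because Sam is a knight.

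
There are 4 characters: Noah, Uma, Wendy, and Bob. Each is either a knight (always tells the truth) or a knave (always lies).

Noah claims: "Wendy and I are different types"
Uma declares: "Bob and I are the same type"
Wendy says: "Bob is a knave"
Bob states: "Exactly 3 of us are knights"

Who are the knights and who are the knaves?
Noah is a knight.
Uma is a knight.
Wendy is a knave.
Bob is a knight.

Verification:
- Noah (knight) says "Wendy and I are different types" - this is TRUE because Noah is a knight and Wendy is a knave.
- Uma (knight) says "Bob and I are the same type" - this is TRUE because Uma is a knight and Bob is a knight.
- Wendy (knave) says "Bob is a knave" - this is FALSE (a lie) because Bob is a knight.
- Bob (knight) says "Exactly 3 of us are knights" - this is TRUE because there are 3 knights.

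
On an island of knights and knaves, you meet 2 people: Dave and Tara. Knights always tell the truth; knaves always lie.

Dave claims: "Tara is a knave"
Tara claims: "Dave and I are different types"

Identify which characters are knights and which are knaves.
Dave is a knave.
Tara is a knight.

Verification:
- Dave (knave) says "Tara is a knave" - this is FALSE (a lie) because Tara is a knight.
- Tara (knight) says "Dave and I are different types" - this is TRUE because Tara is a knight and Dave is a knave.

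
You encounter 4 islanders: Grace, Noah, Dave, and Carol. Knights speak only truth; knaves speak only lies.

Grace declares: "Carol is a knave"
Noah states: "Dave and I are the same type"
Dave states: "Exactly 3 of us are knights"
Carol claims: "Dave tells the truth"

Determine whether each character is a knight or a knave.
Grace is a knave.
Noah is a knight.
Dave is a knight.
Carol is a knight.

Verification:
- Grace (knave) says "Carol is a knave" - this is FALSE (a lie) because Carol is a knight.
- Noah (knight) says "Dave and I are the same type" - this is TRUE because Noah is a knight and Dave is a knight.
- Dave (knight) says "Exactly 3 of us are knights" - this is TRUE because there are 3 knights.
- Carol (knight) says "Dave tells the truth" - this is TRUE because Dave is a knight.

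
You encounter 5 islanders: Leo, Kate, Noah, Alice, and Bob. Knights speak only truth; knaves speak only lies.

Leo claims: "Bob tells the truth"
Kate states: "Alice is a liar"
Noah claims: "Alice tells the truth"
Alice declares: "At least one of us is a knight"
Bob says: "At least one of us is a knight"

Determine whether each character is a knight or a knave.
Leo is a knight.
Kate is a knave.
Noah is a knight.
Alice is a knight.
Bob is a knight.

Verification:
- Leo (knight) says "Bob tells the truth" - this is TRUE because Bob is a knight.
- Kate (knave) says "Alice is a liar" - this is FALSE (a lie) because Alice is a knight.
- Noah (knight) says "Alice tells the truth" - this is TRUE because Alice is a knight.
- Alice (knight) says "At least one of us is a knight" - this is TRUE because Leo, Noah, Alice, and Bob are knights.
- Bob (knight) says "At least one of us is a knight" - this is TRUE because Leo, Noah, Alice, and Bob are knights.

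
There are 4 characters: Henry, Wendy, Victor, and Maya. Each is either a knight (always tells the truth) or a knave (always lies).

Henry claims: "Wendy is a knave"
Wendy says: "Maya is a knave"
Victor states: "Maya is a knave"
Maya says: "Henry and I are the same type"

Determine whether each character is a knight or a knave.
Henry is a knight.
Wendy is a knave.
Victor is a knave.
Maya is a knight.

Verification:
- Henry (knight) says "Wendy is a knave" - this is TRUE because Wendy is a knave.
- Wendy (knave) says "Maya is a knave" - this is FALSE (a lie) because Maya is a knight.
- Victor (knave) says "Maya is a knave" - this is FALSE (a lie) because Maya is a knight.
- Maya (knight) says "Henry and I are the same type" - this is TRUE because Maya is a knight and Henry is a knight.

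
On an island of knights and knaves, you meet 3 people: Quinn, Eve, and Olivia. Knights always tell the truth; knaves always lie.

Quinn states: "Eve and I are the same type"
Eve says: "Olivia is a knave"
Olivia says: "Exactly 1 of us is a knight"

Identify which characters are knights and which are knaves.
Quinn is a knight.
Eve is a knight.
Olivia is a knave.

Verification:
- Quinn (knight) says "Eve and I are the same type" - this is TRUE because Quinn is a knight and Eve is a knight.
- Eve (knight) says "Olivia is a knave" - this is TRUE because Olivia is a knave.
- Olivia (knave) says "Exactly 1 of us is a knight" - this is FALSE (a lie) because there are 2 knights.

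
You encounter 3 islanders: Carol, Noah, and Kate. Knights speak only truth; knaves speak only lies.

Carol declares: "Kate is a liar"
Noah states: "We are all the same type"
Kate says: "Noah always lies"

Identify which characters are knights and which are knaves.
Carol is a knave.
Noah is a knave.
Kate is a knight.

Verification:
- Carol (knave) says "Kate is a liar" - this is FALSE (a lie) because Kate is a knight.
- Noah (knave) says "We are all the same type" - this is FALSE (a lie) because Kate is a knight and Carol and Noah are knaves.
- Kate (knight) says "Noah always lies" - this is TRUE because Noah is a knave.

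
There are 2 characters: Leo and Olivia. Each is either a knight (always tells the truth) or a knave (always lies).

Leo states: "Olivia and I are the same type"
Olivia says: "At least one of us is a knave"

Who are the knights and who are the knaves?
Leo is a knave.
Olivia is a knight.

Verification:
- Leo (knave) says "Olivia and I are the same type" - this is FALSE (a lie) because Leo is a knave and Olivia is a knight.
- Olivia (knight) says "At least one of us is a knave" - this is TRUE because Leo is a knave.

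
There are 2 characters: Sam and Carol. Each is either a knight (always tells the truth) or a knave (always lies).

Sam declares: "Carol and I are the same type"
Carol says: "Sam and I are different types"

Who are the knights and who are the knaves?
Sam is a knave.
Carol is a knight.

Verification:
- Sam (knave) says "Carol and I are the same type" - this is FALSE (a lie) because Sam is a knave and Carol is a knight.
- Carol (knight) says "Sam and I are different types" - this is TRUE because Carol is a knight and Sam is a knave.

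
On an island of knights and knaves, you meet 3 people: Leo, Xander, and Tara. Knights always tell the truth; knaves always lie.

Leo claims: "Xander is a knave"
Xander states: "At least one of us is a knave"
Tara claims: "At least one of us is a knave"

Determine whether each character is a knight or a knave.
Leo is a knave.
Xander is a knight.
Tara is a knight.

Verification:
- Leo (knave) says "Xander is a knave" - this is FALSE (a lie) because Xander is a knight.
- Xander (knight) says "At least one of us is a knave" - this is TRUE because Leo is a knave.
- Tara (knight) says "At least one of us is a knave" - this is TRUE because Leo is a knave.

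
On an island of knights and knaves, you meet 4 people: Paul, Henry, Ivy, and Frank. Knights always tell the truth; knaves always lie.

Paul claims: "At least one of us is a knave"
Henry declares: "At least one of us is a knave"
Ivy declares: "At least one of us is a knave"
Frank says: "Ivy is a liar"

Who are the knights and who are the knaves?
Paul is a knight.
Henry is a knight.
Ivy is a knight.
Frank is a knave.

Verification:
- Paul (knight) says "At least one of us is a knave" - this is TRUE because Frank is a knave.
- Henry (knight) says "At least one of us is a knave" - this is TRUE because Frank is a knave.
- Ivy (knight) says "At least one of us is a knave" - this is TRUE because Frank is a knave.
- Frank (knave) says "Ivy is a liar" - this is FALSE (a lie) because Ivy is a knight.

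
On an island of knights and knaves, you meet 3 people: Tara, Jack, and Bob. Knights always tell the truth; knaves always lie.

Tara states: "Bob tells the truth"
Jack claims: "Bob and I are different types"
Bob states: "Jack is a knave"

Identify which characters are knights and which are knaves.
Tara is a knave.
Jack is a knight.
Bob is a knave.

Verification:
- Tara (knave) says "Bob tells the truth" - this is FALSE (a lie) because Bob is a knave.
- Jack (knight) says "Bob and I are different types" - this is TRUE because Jack is a knight and Bob is a knave.
- Bob (knave) says "Jack is a knave" - this is FALSE (a lie) because Jack is a knight.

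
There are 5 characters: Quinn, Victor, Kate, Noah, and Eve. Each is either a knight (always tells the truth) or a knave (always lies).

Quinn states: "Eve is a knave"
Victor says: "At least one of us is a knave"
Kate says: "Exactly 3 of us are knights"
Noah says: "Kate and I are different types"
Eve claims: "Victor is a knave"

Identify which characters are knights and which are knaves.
Quinn is a knight.
Victor is a knight.
Kate is a knave.
Noah is a knave.
Eve is a knave.

Verification:
- Quinn (knight) says "Eve is a knave" - this is TRUE because Eve is a knave.
- Victor (knight) says "At least one of us is a knave" - this is TRUE because Kate, Noah, and Eve are knaves.
- Kate (knave) says "Exactly 3 of us are knights" - this is FALSE (a lie) because there are 2 knights.
- Noah (knave) says "Kate and I are different types" - this is FALSE (a lie) because Noah is a knave and Kate is a knave.
- Eve (knave) says "Victor is a knave" - this is FALSE (a lie) because Victor is a knight.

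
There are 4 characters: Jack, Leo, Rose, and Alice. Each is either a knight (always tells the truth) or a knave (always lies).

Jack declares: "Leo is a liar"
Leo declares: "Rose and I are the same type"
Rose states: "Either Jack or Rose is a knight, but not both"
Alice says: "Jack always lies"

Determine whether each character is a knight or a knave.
Jack is a knave.
Leo is a knight.
Rose is a knight.
Alice is a knight.

Verification:
- Jack (knave) says "Leo is a liar" - this is FALSE (a lie) because Leo is a knight.
- Leo (knight) says "Rose and I are the same type" - this is TRUE because Leo is a knight and Rose is a knight.
- Rose (knight) says "Either Jack or Rose is a knight, but not both" - this is TRUE because Jack is a knave and Rose is a knight.
- Alice (knight) says "Jack always lies" - this is TRUE because Jack is a knave.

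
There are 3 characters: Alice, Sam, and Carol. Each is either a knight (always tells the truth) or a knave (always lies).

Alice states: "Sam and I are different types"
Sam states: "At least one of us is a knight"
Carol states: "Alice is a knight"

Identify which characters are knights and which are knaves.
Alice is a knave.
Sam is a knave.
Carol is a knave.

Verification:
- Alice (knave) says "Sam and I are different types" - this is FALSE (a lie) because Alice is a knave and Sam is a knave.
- Sam (knave) says "At least one of us is a knight" - this is FALSE (a lie) because no one is a knight.
- Carol (knave) says "Alice is a knight" - this is FALSE (a lie) because Alice is a knave.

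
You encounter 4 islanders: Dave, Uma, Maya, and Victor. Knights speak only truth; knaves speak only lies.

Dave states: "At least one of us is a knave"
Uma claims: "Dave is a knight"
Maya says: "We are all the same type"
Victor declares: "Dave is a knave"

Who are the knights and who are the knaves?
Dave is a knight.
Uma is a knight.
Maya is a knave.
Victor is a knave.

Verification:
- Dave (knight) says "At least one of us is a knave" - this is TRUE because Maya and Victor are knaves.
- Uma (knight) says "Dave is a knight" - this is TRUE because Dave is a knight.
- Maya (knave) says "We are all the same type" - this is FALSE (a lie) because Dave and Uma are knights and Maya and Victor are knaves.
- Victor (knave) says "Dave is a knave" - this is FALSE (a lie) because Dave is a knight.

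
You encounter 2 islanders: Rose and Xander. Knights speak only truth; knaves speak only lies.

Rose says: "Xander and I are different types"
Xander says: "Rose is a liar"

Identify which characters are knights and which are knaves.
Rose is a knight.
Xander is a knave.

Verification:
- Rose (knight) says "Xander and I are different types" - this is TRUE because Rose is a knight and Xander is a knave.
- Xander (knave) says "Rose is a liar" - this is FALSE (a lie) because Rose is a knight.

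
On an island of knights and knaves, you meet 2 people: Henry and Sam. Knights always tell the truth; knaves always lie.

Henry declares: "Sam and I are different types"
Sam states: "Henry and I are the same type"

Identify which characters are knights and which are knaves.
Henry is a knight.
Sam is a knave.

Verification:
- Henry (knight) says "Sam and I are different types" - this is TRUE because Henry is a knight and Sam is a knave.
- Sam (knave) says "Henry and I are the same type" - this is FALSE (a lie) because Sam is a knave and Henry is a knight.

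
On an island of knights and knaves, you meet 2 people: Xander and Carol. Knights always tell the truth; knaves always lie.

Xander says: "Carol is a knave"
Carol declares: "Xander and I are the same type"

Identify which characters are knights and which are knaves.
Xander is a knight.
Carol is a knave.

Verification:
- Xander (knight) says "Carol is a knave" - this is TRUE because Carol is a knave.
- Carol (knave) says "Xander and I are the same type" - this is FALSE (a lie) because Carol is a knave and Xander is a knight.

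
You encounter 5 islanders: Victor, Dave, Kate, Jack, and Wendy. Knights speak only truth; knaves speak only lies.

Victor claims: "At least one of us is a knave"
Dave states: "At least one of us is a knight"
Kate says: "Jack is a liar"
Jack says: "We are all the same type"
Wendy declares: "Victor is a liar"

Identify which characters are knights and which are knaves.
Victor is a knight.
Dave is a knight.
Kate is a knight.
Jack is a knave.
Wendy is a knave.

Verification:
- Victor (knight) says "At least one of us is a knave" - this is TRUE because Jack and Wendy are knaves.
- Dave (knight) says "At least one of us is a knight" - this is TRUE because Victor, Dave, and Kate are knights.
- Kate (knight) says "Jack is a liar" - this is TRUE because Jack is a knave.
- Jack (knave) says "We are all the same type" - this is FALSE (a lie) because Victor, Dave, and Kate are knights and Jack and Wendy are knaves.
- Wendy (knave) says "Victor is a liar" - this is FALSE (a lie) because Victor is a knight.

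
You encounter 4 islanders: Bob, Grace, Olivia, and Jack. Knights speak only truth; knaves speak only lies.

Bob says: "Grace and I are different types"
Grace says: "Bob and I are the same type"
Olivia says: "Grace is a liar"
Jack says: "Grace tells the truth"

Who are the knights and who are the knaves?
Bob is a knight.
Grace is a knave.
Olivia is a knight.
Jack is a knave.

Verification:
- Bob (knight) says "Grace and I are different types" - this is TRUE because Bob is a knight and Grace is a knave.
- Grace (knave) says "Bob and I are the same type" - this is FALSE (a lie) because Grace is a knave and Bob is a knight.
- Olivia (knight) says "Grace is a liar" - this is TRUE because Grace is a knave.
- Jack (knave) says "Grace tells the truth" - this is FALSE (a lie) because Grace is a knave.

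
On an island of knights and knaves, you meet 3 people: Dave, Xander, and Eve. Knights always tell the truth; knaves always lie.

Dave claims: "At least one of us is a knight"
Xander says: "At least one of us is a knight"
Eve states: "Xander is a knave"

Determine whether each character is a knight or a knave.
Dave is a knight.
Xander is a knight.
Eve is a knave.

Verification:
- Dave (knight) says "At least one of us is a knight" - this is TRUE because Dave and Xander are knights.
- Xander (knight) says "At least one of us is a knight" - this is TRUE because Dave and Xander are knights.
- Eve (knave) says "Xander is a knave" - this is FALSE (a lie) because Xander is a knight.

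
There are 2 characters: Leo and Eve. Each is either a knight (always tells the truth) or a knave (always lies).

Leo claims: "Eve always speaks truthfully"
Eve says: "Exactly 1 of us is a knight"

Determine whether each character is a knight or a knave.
Leo is a knave.
Eve is a knave.

Verification:
- Leo (knave) says "Eve always speaks truthfully" - this is FALSE (a lie) because Eve is a knave.
- Eve (knave) says "Exactly 1 of us is a knight" - this is FALSE (a lie) because there are 0 knights.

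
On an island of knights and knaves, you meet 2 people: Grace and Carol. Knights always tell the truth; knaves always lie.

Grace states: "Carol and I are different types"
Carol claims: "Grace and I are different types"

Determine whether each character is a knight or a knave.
Grace is a knave.
Carol is a knave.

Verification:
- Grace (knave) says "Carol and I are different types" - this is FALSE (a lie) because Grace is a knave and Carol is a knave.
- Carol (knave) says "Grace and I are different types" - this is FALSE (a lie) because Carol is a knave and Grace is a knave.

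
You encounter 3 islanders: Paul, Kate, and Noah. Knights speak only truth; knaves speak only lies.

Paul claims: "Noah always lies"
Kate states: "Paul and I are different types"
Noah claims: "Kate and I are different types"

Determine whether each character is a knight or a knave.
Paul is a knave.
Kate is a knave.
Noah is a knight.

Verification:
- Paul (knave) says "Noah always lies" - this is FALSE (a lie) because Noah is a knight.
- Kate (knave) says "Paul and I are different types" - this is FALSE (a lie) because Kate is a knave and Paul is a knave.
- Noah (knight) says "Kate and I are different types" - this is TRUE because Noah is a knight and Kate is a knave.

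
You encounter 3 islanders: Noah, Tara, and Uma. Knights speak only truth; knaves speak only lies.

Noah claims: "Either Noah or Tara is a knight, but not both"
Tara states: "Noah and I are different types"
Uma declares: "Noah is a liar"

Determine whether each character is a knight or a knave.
Noah is a knave.
Tara is a knave.
Uma is a knight.

Verification:
- Noah (knave) says "Either Noah or Tara is a knight, but not both" - this is FALSE (a lie) because Noah is a knave and Tara is a knave.
- Tara (knave) says "Noah and I are different types" - this is FALSE (a lie) because Tara is a knave and Noah is a knave.
- Uma (knight) says "Noah is a liar" - this is TRUE because Noah is a knave.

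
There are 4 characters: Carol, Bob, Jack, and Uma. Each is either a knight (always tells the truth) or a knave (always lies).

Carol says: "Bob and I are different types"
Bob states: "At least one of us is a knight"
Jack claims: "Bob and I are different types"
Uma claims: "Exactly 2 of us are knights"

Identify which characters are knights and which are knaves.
Carol is a knave.
Bob is a knave.
Jack is a knave.
Uma is a knave.

Verification:
- Carol (knave) says "Bob and I are different types" - this is FALSE (a lie) because Carol is a knave and Bob is a knave.
- Bob (knave) says "At least one of us is a knight" - this is FALSE (a lie) because no one is a knight.
- Jack (knave) says "Bob and I are different types" - this is FALSE (a lie) because Jack is a knave and Bob is a knave.
- Uma (knave) says "Exactly 2 of us are knights" - this is FALSE (a lie) because there are 0 knights.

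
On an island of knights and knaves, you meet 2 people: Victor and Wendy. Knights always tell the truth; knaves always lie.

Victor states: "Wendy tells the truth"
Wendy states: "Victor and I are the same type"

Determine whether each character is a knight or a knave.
Victor is a knight.
Wendy is a knight.

Verification:
- Victor (knight) says "Wendy tells the truth" - this is TRUE because Wendy is a knight.
- Wendy (knight) says "Victor and I are the same type" - this is TRUE because Wendy is a knight and Victor is a knight.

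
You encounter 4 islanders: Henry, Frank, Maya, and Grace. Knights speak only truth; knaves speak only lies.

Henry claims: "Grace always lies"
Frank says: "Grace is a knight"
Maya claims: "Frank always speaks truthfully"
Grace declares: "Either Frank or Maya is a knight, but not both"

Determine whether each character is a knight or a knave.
Henry is a knight.
Frank is a knave.
Maya is a knave.
Grace is a knave.

Verification:
- Henry (knight) says "Grace always lies" - this is TRUE because Grace is a knave.
- Frank (knave) says "Grace is a knight" - this is FALSE (a lie) because Grace is a knave.
- Maya (knave) says "Frank always speaks truthfully" - this is FALSE (a lie) because Frank is a knave.
- Grace (knave) says "Either Frank or Maya is a knight, but not both" - this is FALSE (a lie) because Frank is a knave and Maya is a knave.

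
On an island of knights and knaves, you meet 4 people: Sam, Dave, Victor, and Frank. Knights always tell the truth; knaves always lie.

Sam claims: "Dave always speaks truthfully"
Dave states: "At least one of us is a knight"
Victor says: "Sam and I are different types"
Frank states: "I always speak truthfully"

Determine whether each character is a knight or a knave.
Sam is a knave.
Dave is a knave.
Victor is a knave.
Frank is a knave.

Verification:
- Sam (knave) says "Dave always speaks truthfully" - this is FALSE (a lie) because Dave is a knave.
- Dave (knave) says "At least one of us is a knight" - this is FALSE (a lie) because no one is a knight.
- Victor (knave) says "Sam and I are different types" - this is FALSE (a lie) because Victor is a knave and Sam is a knave.
- Frank (knave) says "I always speak truthfully" - this is FALSE (a lie) because Frank is a knave.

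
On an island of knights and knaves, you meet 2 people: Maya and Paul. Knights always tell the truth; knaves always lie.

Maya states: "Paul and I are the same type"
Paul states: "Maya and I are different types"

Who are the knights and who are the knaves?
Maya is a knave.
Paul is a knight.

Verification:
- Maya (knave) says "Paul and I are the same type" - this is FALSE (a lie) because Maya is a knave and Paul is a knight.
- Paul (knight) says "Maya and I are different types" - this is TRUE because Paul is a knight and Maya is a knave.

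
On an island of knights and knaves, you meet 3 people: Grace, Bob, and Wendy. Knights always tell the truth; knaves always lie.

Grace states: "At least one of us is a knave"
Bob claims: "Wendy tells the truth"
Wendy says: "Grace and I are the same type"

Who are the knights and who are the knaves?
Grace is a knight.
Bob is a knave.
Wendy is a knave.

Verification:
- Grace (knight) says "At least one of us is a knave" - this is TRUE because Bob and Wendy are knaves.
- Bob (knave) says "Wendy tells the truth" - this is FALSE (a lie) because Wendy is a knave.
- Wendy (knave) says "Grace and I are the same type" - this is FALSE (a lie) because Wendy is a knave and Grace is a knight.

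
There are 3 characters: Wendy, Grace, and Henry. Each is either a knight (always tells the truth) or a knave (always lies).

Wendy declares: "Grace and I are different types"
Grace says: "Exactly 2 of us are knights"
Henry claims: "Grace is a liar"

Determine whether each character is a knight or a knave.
Wendy is a knave.
Grace is a knave.
Henry is a knight.

Verification:
- Wendy (knave) says "Grace and I are different types" - this is FALSE (a lie) because Wendy is a knave and Grace is a knave.
- Grace (knave) says "Exactly 2 of us are knights" - this is FALSE (a lie) because there are 1 knights.
- Henry (knight) says "Grace is a liar" - this is TRUE because Grace is a knave.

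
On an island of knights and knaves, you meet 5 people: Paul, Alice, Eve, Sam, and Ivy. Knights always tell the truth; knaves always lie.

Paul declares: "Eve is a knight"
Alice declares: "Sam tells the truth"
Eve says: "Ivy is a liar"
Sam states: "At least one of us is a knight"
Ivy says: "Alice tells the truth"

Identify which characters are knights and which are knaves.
Paul is a knave.
Alice is a knight.
Eve is a knave.
Sam is a knight.
Ivy is a knight.

Verification:
- Paul (knave) says "Eve is a knight" - this is FALSE (a lie) because Eve is a knave.
- Alice (knight) says "Sam tells the truth" - this is TRUE because Sam is a knight.
- Eve (knave) says "Ivy is a liar" - this is FALSE (a lie) because Ivy is a knight.
- Sam (knight) says "At least one of us is a knight" - this is TRUE because Alice, Sam, and Ivy are knights.
- Ivy (knight) says "Alice tells the truth" - this is TRUE because Alice is a knight.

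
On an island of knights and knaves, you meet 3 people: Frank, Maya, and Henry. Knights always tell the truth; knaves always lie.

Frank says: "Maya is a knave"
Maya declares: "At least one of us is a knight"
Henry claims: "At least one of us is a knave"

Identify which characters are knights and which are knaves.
Frank is a knave.
Maya is a knight.
Henry is a knight.

Verification:
- Frank (knave) says "Maya is a knave" - this is FALSE (a lie) because Maya is a knight.
- Maya (knight) says "At least one of us is a knight" - this is TRUE because Maya and Henry are knights.
- Henry (knight) says "At least one of us is a knave" - this is TRUE because Frank is a knave.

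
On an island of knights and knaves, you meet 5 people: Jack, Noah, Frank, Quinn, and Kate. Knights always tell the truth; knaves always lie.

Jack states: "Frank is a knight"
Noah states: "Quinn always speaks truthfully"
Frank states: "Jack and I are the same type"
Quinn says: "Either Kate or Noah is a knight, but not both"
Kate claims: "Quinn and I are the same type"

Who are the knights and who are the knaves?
Jack is a knight.
Noah is a knight.
Frank is a knight.
Quinn is a knight.
Kate is a knave.

Verification:
- Jack (knight) says "Frank is a knight" - this is TRUE because Frank is a knight.
- Noah (knight) says "Quinn always speaks truthfully" - this is TRUE because Quinn is a knight.
- Frank (knight) says "Jack and I are the same type" - this is TRUE because Frank is a knight and Jack is a knight.
- Quinn (knight) says "Either Kate or Noah is a knight, but not both" - this is TRUE because Kate is a knave and Noah is a knight.
- Kate (knave) says "Quinn and I are the same type" - this is FALSE (a lie) because Kate is a knave and Quinn is a knight.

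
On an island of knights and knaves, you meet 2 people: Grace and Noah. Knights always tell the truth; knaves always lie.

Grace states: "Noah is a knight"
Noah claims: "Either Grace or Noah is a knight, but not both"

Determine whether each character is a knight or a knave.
Grace is a knave.
Noah is a knave.

Verification:
- Grace (knave) says "Noah is a knight" - this is FALSE (a lie) because Noah is a knave.
- Noah (knave) says "Either Grace or Noah is a knight, but not both" - this is FALSE (a lie) because Grace is a knave and Noah is a knave.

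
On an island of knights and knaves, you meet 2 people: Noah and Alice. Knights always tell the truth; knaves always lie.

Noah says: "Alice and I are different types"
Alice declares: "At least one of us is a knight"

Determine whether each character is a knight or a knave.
Noah is a knave.
Alice is a knave.

Verification:
- Noah (knave) says "Alice and I are different types" - this is FALSE (a lie) because Noah is a knave and Alice is a knave.
- Alice (knave) says "At least one of us is a knight" - this is FALSE (a lie) because no one is a knight.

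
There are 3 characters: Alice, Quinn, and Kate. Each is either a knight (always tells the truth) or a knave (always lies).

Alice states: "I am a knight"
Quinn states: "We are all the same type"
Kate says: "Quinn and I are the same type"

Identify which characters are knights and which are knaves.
Alice is a knight.
Quinn is a knight.
Kate is a knight.

Verification:
- Alice (knight) says "I am a knight" - this is TRUE because Alice is a knight.
- Quinn (knight) says "We are all the same type" - this is TRUE because Alice, Quinn, and Kate are knights.
- Kate (knight) says "Quinn and I are the same type" - this is TRUE because Kate is a knight and Quinn is a knight.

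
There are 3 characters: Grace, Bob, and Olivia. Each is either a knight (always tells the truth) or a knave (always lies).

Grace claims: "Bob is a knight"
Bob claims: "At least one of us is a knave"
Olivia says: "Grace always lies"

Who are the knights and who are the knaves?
Grace is a knight.
Bob is a knight.
Olivia is a knave.

Verification:
- Grace (knight) says "Bob is a knight" - this is TRUE because Bob is a knight.
- Bob (knight) says "At least one of us is a knave" - this is TRUE because Olivia is a knave.
- Olivia (knave) says "Grace always lies" - this is FALSE (a lie) because Grace is a knight.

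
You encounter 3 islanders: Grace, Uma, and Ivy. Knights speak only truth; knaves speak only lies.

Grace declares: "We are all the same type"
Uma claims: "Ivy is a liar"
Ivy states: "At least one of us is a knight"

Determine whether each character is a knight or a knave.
Grace is a knave.
Uma is a knave.
Ivy is a knight.

Verification:
- Grace (knave) says "We are all the same type" - this is FALSE (a lie) because Ivy is a knight and Grace and Uma are knaves.
- Uma (knave) says "Ivy is a liar" - this is FALSE (a lie) because Ivy is a knight.
- Ivy (knight) says "At least one of us is a knight" - this is TRUE because Ivy is a knight.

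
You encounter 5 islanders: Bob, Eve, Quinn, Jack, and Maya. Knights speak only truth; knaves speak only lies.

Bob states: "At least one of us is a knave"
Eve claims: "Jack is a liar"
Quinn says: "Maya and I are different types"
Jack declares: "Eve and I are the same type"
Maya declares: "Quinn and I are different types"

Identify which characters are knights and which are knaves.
Bob is a knight.
Eve is a knight.
Quinn is a knave.
Jack is a knave.
Maya is a knave.

Verification:
- Bob (knight) says "At least one of us is a knave" - this is TRUE because Quinn, Jack, and Maya are knaves.
- Eve (knight) says "Jack is a liar" - this is TRUE because Jack is a knave.
- Quinn (knave) says "Maya and I are different types" - this is FALSE (a lie) because Quinn is a knave and Maya is a knave.
- Jack (knave) says "Eve and I are the same type" - this is FALSE (a lie) because Jack is a knave and Eve is a knight.
- Maya (knave) says "Quinn and I are different types" - this is FALSE (a lie) because Maya is a knave and Quinn is a knave.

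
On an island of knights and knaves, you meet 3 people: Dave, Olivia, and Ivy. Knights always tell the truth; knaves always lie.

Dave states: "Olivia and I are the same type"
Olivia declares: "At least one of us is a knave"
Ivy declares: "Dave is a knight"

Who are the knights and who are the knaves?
Dave is a knave.
Olivia is a knight.
Ivy is a knave.

Verification:
- Dave (knave) says "Olivia and I are the same type" - this is FALSE (a lie) because Dave is a knave and Olivia is a knight.
- Olivia (knight) says "At least one of us is a knave" - this is TRUE because Dave and Ivy are knaves.
- Ivy (knave) says "Dave is a knight" - this is FALSE (a lie) because Dave is a knave.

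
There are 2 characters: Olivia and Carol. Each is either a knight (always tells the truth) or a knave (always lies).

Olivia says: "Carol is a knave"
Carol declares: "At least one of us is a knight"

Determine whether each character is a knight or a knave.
Olivia is a knave.
Carol is a knight.

Verification:
- Olivia (knave) says "Carol is a knave" - this is FALSE (a lie) because Carol is a knight.
- Carol (knight) says "At least one of us is a knight" - this is TRUE because Carol is a knight.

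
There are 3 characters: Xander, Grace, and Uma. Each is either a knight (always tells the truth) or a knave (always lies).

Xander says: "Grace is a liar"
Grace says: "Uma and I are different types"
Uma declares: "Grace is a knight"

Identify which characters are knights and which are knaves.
Xander is a knight.
Grace is a knave.
Uma is a knave.

Verification:
- Xander (knight) says "Grace is a liar" - this is TRUE because Grace is a knave.
- Grace (knave) says "Uma and I are different types" - this is FALSE (a lie) because Grace is a knave and Uma is a knave.
- Uma (knave) says "Grace is a knight" - this is FALSE (a lie) because Grace is a knave.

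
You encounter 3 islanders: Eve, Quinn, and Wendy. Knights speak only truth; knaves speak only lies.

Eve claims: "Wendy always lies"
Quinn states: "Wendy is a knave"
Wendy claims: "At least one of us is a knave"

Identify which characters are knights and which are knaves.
Eve is a knave.
Quinn is a knave.
Wendy is a knight.

Verification:
- Eve (knave) says "Wendy always lies" - this is FALSE (a lie) because Wendy is a knight.
- Quinn (knave) says "Wendy is a knave" - this is FALSE (a lie) because Wendy is a knight.
- Wendy (knight) says "At least one of us is a knave" - this is TRUE because Eve and Quinn are knaves.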